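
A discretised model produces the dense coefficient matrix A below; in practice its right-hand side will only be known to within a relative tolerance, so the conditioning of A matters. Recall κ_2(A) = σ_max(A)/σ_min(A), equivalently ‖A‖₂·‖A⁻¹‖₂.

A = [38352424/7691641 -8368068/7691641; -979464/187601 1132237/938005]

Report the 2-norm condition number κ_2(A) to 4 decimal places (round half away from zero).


M = AᵀA = [3666558047872/70346422441 -4124712111048/351732112205; -4124712111048/351732112205 4643983187329/1758660561025]. tr(M)=57292049009/1046199025, det(M)=119946304/1046199025
solving λ² − 57292049009/1046199025·λ + 119946304/1046199025 = 0 gives λ = 1369/25, 87616/41847961
so κ_2 = √((1369/25) / (87616/41847961)) = 161.7250

161.7250


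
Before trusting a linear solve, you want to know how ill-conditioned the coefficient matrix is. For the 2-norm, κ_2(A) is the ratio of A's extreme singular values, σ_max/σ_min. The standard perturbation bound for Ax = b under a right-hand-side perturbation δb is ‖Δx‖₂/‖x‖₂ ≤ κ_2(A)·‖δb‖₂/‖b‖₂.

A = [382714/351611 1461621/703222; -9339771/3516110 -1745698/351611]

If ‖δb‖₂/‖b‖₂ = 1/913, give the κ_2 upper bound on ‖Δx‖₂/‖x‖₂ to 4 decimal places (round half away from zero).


M = AᵀA = [602830313089/73154020900 56512821456/3657701045; 56512821456/3657701045 84770307553/2926160836]. tr(M)=4709494813/126564050, det(M)=13845841/1012512400
solving λ² − 4709494813/126564050·λ + 13845841/1012512400 = 0 gives λ = 3721/100, 3721/10125124
κ_2(A) = √(λ_max/λ_min) = √((3721/100) / (3721/10125124)) = 318.2000
bound on ‖Δx‖/‖x‖: κ·ε = 318.2000·1/913 = 0.3485

0.3485


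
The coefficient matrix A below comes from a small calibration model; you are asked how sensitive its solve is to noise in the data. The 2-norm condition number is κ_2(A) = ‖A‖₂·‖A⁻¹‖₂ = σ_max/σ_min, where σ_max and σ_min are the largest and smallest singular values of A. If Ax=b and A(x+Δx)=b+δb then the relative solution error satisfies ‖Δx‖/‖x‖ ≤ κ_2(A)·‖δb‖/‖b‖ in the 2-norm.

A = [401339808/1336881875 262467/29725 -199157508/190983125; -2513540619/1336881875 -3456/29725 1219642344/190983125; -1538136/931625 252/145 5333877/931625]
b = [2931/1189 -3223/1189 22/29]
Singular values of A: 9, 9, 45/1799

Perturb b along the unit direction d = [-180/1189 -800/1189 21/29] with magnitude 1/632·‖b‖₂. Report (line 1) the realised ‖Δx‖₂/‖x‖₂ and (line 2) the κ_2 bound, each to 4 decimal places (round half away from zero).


0.0030
0.5693

largest singular value 9, smallest 45/1799
κ_2(A) = 9 / (45/1799) = 359.8000
κ_2(A)·‖δb‖/‖b‖ = 0.5693
solve Ax = b  →  x = [76.8133 0.2889 22.1956]
2-norm of b is 3.7417; of x, 79.9563
re-solving with b+δb shifts x by Δx of norm 0.2367
dividing the unrounded norms, ‖Δx‖/‖x‖ = 0.0030
so the bound overstates the realised error by a factor of ≈ 192.3230 (computed from the unrounded values)


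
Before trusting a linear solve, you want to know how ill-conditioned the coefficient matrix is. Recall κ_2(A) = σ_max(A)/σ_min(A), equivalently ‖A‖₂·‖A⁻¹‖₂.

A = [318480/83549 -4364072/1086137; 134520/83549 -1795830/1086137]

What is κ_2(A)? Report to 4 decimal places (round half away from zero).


216.0750

form AᵀA = [119525140800/6980435401 -125495746320/6980435401; -125495746320/6980435401 131775916036/6980435401] with trace 298812196/8300161 and determinant 230400/8300161
eigenvalues of AᵀA: λ = (tr ± √(tr²−4·det))/2 = 36, 6400/8300161
so κ_2 = √(36 / (6400/8300161)) = 216.0750


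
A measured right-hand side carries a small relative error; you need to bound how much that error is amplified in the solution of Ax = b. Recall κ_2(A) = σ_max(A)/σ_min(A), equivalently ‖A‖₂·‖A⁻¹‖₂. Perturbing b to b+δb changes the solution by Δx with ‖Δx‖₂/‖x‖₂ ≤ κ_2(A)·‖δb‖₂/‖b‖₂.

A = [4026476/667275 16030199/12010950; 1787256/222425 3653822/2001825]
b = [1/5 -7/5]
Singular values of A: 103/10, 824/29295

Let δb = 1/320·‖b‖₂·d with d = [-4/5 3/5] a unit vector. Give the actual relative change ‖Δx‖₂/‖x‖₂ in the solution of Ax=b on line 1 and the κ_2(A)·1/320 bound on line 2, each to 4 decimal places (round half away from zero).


largest singular value 103/10, smallest 824/29295
κ = σ_max/σ_min = (103/10)/(824/29295) = 366.1875
worst-case relative error ≤ 366.1875 × 1/320 = 1.1443
solve Ax = b  →  x = [7.7094 -34.7064]
‖b‖₂ = 1.4142 and ‖x‖₂ = 35.5523
with δb = [-0.0035 0.0027], A·Δx = δb → ‖Δx‖ = 0.1571
realised ‖Δx‖/‖x‖ = 0.0044
realised/bound (from unrounded values) ≈ 0.0039

0.0044
1.1443


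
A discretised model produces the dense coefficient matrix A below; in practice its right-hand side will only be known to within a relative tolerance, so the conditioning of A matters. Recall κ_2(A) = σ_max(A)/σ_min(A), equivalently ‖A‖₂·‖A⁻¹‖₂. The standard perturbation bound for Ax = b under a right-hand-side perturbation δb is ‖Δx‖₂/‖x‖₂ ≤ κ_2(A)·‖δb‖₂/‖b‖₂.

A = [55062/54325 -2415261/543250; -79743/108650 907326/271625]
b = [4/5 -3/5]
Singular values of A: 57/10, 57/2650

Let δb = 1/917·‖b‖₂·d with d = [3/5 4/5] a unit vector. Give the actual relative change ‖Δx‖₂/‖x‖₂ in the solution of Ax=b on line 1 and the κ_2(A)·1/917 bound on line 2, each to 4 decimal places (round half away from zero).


largest singular value 57/10, smallest 57/2650
κ = σ_max/σ_min = (57/10)/(57/2650) = 265.0000
worst-case relative error ≤ 265.0000 × 1/917 = 0.2890
solve Ax = b  →  x = [0.0385 -0.1712]
‖b‖ = 1.0000, ‖x‖ = 0.1754
δb = ε·‖b‖·d = [0.0007 0.0009]; solving A·Δx = δb gives ‖Δx‖ = 0.0507
realised ‖Δx‖/‖x‖ = 0.2890
tightness: 0.2890 against a bound of 0.2890; the bound is attained (ratio 1)

0.2890
0.2890


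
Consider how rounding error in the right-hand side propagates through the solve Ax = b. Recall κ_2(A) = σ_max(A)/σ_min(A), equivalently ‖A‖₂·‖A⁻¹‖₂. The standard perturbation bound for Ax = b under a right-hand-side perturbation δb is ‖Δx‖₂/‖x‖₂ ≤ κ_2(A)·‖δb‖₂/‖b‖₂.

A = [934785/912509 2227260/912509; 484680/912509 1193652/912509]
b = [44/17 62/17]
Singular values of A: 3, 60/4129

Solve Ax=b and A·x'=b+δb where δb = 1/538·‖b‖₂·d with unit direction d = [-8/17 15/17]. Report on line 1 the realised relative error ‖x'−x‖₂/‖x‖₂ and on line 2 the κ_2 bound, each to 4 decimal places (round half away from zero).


0.0042
0.3837

σ_max = 3, σ_min = 60/4129
condition number: 3 ÷ (60/4129) = 206.4500
κ_2(A)·‖δb‖/‖b‖ = 0.3837
solve Ax = b  →  x = [-126.5333 54.1667]
2-norm of b is 4.4721; of x, 137.6398
δb = ε·‖b‖·d = [-0.0039 0.0073]; solving A·Δx = δb gives ‖Δx‖ = 0.5720
dividing the unrounded norms, ‖Δx‖/‖x‖ = 0.0042
realised/bound (from unrounded values) ≈ 0.0108


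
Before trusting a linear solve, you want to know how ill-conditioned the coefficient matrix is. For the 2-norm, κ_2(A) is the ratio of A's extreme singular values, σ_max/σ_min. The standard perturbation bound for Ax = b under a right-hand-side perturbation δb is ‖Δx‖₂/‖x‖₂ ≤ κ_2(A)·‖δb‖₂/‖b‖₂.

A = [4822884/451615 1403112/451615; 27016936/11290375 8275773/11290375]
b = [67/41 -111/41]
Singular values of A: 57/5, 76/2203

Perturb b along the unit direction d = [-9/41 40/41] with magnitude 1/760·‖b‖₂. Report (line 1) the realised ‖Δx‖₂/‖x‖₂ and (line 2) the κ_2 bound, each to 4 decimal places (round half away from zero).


0.0014
0.4348

largest singular value 57/5, smallest 76/2203
κ = σ_max/σ_min = (57/5)/(76/2203) = 330.4500
bound on ‖Δx‖/‖x‖: κ·ε = 330.4500·1/760 = 0.4348
solve Ax = b  →  x = [24.4332 -83.4575]
‖b‖₂ = 3.1623 and ‖x‖₂ = 86.9606
Δx = A⁻¹·δb where δb = 1/760·3.1623·d; ‖Δx‖ = 0.1206
dividing the unrounded norms, ‖Δx‖/‖x‖ = 0.0014
so the bound overstates the realised error by a factor of ≈ 313.4926 (computed from the unrounded values)


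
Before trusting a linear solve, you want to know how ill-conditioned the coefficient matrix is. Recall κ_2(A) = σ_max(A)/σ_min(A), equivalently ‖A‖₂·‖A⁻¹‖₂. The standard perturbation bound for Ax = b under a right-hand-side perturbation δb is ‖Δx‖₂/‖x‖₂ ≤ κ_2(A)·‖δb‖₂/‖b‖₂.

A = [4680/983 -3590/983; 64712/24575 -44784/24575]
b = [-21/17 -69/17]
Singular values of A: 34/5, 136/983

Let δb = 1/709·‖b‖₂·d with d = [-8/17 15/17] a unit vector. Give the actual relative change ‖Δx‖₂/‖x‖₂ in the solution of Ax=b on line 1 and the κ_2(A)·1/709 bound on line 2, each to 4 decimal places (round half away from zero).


0.0020
0.0693

σ_max = 34/5, σ_min = 136/983
condition number: (34/5) ÷ (136/983) = 49.1500
bound on ‖Δx‖/‖x‖: κ·ε = 49.1500·1/709 = 0.0693
solve Ax = b  →  x = [-13.3632 -17.0824]
‖b‖ = 4.2426, ‖x‖ = 21.6883
Δx = A⁻¹·δb where δb = 1/709·4.2426·d; ‖Δx‖ = 0.0433
relative error = 0.0020
realised/bound (from unrounded values) ≈ 0.0288


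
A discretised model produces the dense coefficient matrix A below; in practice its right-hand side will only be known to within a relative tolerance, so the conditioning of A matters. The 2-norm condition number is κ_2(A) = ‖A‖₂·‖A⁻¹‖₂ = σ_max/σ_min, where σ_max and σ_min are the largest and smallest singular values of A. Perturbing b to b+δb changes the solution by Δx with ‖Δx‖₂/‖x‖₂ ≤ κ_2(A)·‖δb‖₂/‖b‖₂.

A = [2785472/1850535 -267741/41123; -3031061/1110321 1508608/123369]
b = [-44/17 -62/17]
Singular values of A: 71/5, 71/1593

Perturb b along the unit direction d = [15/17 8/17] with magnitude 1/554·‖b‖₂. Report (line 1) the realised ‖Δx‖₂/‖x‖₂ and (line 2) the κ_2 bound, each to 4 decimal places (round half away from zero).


largest singular value 71/5, smallest 71/1593
κ_2(A) = (71/5) / (71/1593) = 318.6000
perturbation bound = 318.6000·1/554 = 0.5751
solve Ax = b  →  x = [-87.5266 -19.8379]
‖b‖ = 4.4721, ‖x‖ = 89.7466
with δb = [0.0071 0.0038], A·Δx = δb → ‖Δx‖ = 0.1811
dividing the unrounded norms, ‖Δx‖/‖x‖ = 0.0020
realised/bound (from unrounded values) ≈ 0.0035

0.0020
0.5751


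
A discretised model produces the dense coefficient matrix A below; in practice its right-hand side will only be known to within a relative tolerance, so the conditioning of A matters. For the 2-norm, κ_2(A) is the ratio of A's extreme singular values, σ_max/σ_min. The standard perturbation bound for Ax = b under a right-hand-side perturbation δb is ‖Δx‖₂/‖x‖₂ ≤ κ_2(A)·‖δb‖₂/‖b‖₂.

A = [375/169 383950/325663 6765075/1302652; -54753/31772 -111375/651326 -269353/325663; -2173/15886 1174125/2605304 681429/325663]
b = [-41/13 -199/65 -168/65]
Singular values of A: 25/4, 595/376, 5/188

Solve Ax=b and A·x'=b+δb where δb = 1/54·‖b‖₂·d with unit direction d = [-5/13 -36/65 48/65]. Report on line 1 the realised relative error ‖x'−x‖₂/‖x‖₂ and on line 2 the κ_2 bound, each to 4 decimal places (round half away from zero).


from the listed singular values, σ₁ = 25/4, σ_n = 5/188
condition number: (25/4) ÷ (5/188) = 235.0000
bound on ‖Δx‖/‖x‖: κ·ε = 235.0000·1/54 = 4.3519
solve Ax = b  →  x = [2.1487 -36.9936 6.8729]
‖b‖ = 5.0990, ‖x‖ = 37.6879
re-solving with b+δb shifts x by Δx of norm 3.5504
relative error = 0.0942
tightness: 0.0942 against a bound of 4.3519 (unrounded ratio ≈ 0.0216)

0.0942
4.3519


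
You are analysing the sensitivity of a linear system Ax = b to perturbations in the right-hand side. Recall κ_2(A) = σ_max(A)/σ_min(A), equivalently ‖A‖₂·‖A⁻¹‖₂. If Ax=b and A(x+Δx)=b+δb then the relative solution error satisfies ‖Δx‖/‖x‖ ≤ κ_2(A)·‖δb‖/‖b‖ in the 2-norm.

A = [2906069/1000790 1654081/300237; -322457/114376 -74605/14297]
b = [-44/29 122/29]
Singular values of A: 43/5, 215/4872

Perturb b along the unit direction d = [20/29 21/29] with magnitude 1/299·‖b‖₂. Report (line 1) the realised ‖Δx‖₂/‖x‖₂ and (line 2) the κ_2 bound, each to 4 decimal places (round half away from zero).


from the listed singular values, σ₁ = 43/5, σ_n = 215/4872
condition number: (43/5) ÷ (215/4872) = 194.8800
perturbation bound = 194.8800·1/299 = 0.6518
solve Ax = b  →  x = [-40.2079 20.9171]
2-norm of b is 4.4721; of x, 45.3233
re-solving with b+δb shifts x by Δx of norm 0.3389
dividing the unrounded norms, ‖Δx‖/‖x‖ = 0.0075
realised/bound (from unrounded values) ≈ 0.0115

0.0075
0.6518


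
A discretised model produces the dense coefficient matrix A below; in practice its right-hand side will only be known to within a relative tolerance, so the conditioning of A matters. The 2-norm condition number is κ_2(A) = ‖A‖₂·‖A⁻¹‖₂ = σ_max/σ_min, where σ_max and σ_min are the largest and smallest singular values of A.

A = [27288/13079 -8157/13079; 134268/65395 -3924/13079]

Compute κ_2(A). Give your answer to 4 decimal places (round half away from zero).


13.7500

M = AᵀA = [43571664/5085025 -1949832/1017005; -1949832/1017005 97425/203401]. tr(M)=27369/3025, det(M)=1296/3025
λ_max, λ_min = (27369/3025 ± √733380561/9150625)/2 = 9, 144/3025
κ_2(A) = √(λ_max/λ_min) = √(9 / (144/3025)) = 13.7500


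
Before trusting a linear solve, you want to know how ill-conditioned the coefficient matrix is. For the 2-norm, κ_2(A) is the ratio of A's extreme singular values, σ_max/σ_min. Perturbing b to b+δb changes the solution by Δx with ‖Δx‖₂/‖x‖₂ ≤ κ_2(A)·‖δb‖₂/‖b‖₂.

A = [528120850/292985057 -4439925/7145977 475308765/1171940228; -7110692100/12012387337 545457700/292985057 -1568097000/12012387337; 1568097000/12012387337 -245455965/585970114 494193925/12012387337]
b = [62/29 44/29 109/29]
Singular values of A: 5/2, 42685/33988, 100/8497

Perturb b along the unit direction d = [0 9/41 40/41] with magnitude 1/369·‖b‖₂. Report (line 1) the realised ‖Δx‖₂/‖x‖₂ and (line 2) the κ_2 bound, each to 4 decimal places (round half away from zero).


0.0031
0.5757

σ_max = 5/2, σ_min = 100/8497
κ = σ_max/σ_min = (5/2)/(100/8497) = 212.4250
κ_2(A)·‖δb‖/‖b‖ = 0.5757
solve Ax = b  →  x = [-73.2136 0.8086 331.9039]
‖b‖₂ = 4.5826 and ‖x‖₂ = 339.8840
with δb = [0.0000 0.0027 0.0121], A·Δx = δb → ‖Δx‖ = 1.0552
relative error = 0.0031
so the bound overstates the realised error by a factor of ≈ 185.4219 (computed from the unrounded values)


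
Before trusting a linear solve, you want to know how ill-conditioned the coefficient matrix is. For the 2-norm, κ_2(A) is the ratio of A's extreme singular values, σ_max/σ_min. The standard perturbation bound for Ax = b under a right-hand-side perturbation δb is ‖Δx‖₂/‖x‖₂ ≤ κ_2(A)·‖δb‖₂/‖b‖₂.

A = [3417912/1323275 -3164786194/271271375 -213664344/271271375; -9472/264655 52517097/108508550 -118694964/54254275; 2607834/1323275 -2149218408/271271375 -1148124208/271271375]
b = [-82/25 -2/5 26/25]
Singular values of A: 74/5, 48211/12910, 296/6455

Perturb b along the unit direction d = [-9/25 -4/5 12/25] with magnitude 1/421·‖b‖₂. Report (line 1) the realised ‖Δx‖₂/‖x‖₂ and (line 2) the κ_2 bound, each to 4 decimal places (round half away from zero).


0.0041
0.7666

largest singular value 74/5, smallest 296/6455
condition number: (74/5) ÷ (296/6455) = 322.7500
κ_2(A)·‖δb‖/‖b‖ = 0.7666
solve Ax = b  →  x = [42.5214 9.5867 1.6080]
‖b‖₂ = 3.4641 and ‖x‖₂ = 43.6184
with δb = [-0.0030 -0.0066 0.0039], A·Δx = δb → ‖Δx‖ = 0.1794
relative error = 0.0041
so the bound overstates the realised error by a factor of ≈ 186.3547 (computed from the unrounded values)


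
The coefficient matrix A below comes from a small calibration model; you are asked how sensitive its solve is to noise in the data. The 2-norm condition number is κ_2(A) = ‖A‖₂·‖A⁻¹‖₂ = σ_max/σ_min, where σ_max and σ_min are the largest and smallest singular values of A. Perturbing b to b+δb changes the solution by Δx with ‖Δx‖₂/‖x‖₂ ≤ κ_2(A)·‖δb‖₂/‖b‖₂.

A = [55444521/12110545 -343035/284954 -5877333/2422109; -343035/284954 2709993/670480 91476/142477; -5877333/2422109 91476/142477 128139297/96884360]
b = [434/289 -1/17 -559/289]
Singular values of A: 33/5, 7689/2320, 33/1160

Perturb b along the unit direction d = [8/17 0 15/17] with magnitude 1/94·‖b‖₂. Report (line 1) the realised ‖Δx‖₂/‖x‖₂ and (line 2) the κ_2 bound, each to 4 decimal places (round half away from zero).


σ_max = 33/5, σ_min = 33/1160
condition number: (33/5) ÷ (33/1160) = 232.0000
worst-case relative error ≤ 232.0000 × 1/94 = 2.4681
solve Ax = b  →  x = [-16.1807 0.1236 -31.2087]
2-norm of b is 2.4495; of x, 35.1541
δb = ε·‖b‖·d = [0.0123 0.0000 0.0230]; solving A·Δx = δb gives ‖Δx‖ = 0.9160
dividing the unrounded norms, ‖Δx‖/‖x‖ = 0.0261
so the bound overstates the realised error by a factor of ≈ 94.7206 (computed from the unrounded values)

0.0261
2.4681


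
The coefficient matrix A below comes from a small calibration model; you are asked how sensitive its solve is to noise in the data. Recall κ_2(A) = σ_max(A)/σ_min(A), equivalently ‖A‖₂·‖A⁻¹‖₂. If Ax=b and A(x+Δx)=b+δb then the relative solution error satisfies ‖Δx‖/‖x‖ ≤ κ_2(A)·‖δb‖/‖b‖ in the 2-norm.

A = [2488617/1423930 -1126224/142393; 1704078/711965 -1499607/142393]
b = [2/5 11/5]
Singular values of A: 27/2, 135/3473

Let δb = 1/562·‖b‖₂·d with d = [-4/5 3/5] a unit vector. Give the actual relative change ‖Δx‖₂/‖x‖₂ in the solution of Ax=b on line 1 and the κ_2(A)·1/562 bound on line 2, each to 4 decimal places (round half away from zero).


0.0040
0.6180

σ_max = 27/2, σ_min = 135/3473
κ_2(A) = (27/2) / (135/3473) = 347.3000
perturbation bound = 347.3000·1/562 = 0.6180
solve Ax = b  →  x = [25.1310 5.5026]
‖b‖₂ = 2.2361 and ‖x‖₂ = 25.7264
with δb = [-0.0032 0.0024], A·Δx = δb → ‖Δx‖ = 0.1024
relative error = 0.0040
so the bound overstates the realised error by a factor of ≈ 155.3199 (computed from the unrounded values)


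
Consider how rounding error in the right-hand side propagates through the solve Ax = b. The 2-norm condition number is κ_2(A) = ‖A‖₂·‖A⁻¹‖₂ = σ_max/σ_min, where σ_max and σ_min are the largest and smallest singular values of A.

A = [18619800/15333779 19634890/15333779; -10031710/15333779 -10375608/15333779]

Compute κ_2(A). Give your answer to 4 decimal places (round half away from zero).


M = AᵀA = [1547862136900/813580548169 1625200053120/813580548169; 1625200053120/813580548169 1706512618276/813580548169]. tr(M)=3869648936/967396609, det(M)=250000/967396609
eigenvalues of AᵀA: λ = (tr ± √(tr²−4·det))/2 = 4, 62500/967396609
κ_2(A) = √(λ_max/λ_min) = √(4 / (62500/967396609)) = 248.8240

248.8240


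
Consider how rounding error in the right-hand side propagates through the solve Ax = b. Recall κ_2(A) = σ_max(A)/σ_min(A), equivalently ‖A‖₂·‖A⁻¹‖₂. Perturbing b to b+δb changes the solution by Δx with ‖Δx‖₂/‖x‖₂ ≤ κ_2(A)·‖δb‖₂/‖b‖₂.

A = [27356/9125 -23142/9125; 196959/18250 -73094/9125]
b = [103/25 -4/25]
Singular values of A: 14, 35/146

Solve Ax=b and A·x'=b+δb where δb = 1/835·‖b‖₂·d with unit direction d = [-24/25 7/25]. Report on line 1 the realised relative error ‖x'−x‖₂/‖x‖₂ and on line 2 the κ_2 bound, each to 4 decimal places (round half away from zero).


0.0012
0.0699

σ_max = 14, σ_min = 35/146
κ_2(A) = 14 / (35/146) = 58.4000
bound on ‖Δx‖/‖x‖: κ·ε = 58.4000·1/835 = 0.0699
solve Ax = b  →  x = [-9.9543 -13.3914]
‖b‖ = 4.1231, ‖x‖ = 16.6859
re-solving with b+δb shifts x by Δx of norm 0.0206
realised ‖Δx‖/‖x‖ = 0.0012
so the bound overstates the realised error by a factor of ≈ 56.6568 (computed from the unrounded values)


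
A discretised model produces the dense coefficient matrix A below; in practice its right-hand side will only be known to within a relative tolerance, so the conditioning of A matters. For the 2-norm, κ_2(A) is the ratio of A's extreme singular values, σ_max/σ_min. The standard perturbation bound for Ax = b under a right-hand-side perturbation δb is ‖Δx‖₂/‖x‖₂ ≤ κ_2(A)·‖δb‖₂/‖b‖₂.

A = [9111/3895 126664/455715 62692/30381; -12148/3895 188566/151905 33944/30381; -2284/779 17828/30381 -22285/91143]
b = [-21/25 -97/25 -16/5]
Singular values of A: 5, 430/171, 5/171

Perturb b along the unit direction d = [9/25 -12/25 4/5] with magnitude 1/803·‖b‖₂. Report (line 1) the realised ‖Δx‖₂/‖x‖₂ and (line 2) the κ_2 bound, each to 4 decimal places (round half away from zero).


0.0063
0.2130

largest singular value 5, smallest 5/171
κ = σ_max/σ_min = 5/(5/171) = 171.0000
bound on ‖Δx‖/‖x‖: κ·ε = 171.0000·1/803 = 0.2130
solve Ax = b  →  x = [8.2878 30.1783 -13.8667]
‖b‖₂ = 5.0990 and ‖x‖₂ = 34.2302
Δx = A⁻¹·δb where δb = 1/803·5.0990·d; ‖Δx‖ = 0.2172
realised ‖Δx‖/‖x‖ = 0.0063
so the bound overstates the realised error by a factor of ≈ 33.5654 (computed from the unrounded values)


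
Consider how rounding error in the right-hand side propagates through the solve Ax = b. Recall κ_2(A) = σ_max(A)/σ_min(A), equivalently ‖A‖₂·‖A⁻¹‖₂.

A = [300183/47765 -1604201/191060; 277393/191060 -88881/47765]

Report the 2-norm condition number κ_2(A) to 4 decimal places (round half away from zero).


form AᵀA = [903452833/21715600 -75283884/1357225; -75283884/1357225 1606102417/21715600] with trace 50191105/434312 and determinant 3418801/13897984
eigenvalues of AᵀA: λ = (tr ± √(tr²−4·det))/2 = 1849/16, 1849/868624
κ_2(A) = √(λ_max/λ_min) = √((1849/16) / (1849/868624)) = 233.0000

233.0000


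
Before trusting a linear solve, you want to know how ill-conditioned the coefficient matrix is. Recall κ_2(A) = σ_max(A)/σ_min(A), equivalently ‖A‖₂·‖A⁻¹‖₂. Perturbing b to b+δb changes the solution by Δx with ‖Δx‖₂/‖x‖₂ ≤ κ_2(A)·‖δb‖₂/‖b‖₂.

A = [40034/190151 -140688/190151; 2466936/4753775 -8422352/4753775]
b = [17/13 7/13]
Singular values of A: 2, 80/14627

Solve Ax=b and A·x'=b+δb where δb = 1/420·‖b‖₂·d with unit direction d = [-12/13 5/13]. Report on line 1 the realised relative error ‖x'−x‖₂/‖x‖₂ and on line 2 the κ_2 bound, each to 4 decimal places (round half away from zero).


0.0034
0.8707

largest singular value 2, smallest 80/14627
condition number: 2 ÷ (80/14627) = 365.6750
perturbation bound = 365.6750·1/420 = 0.8707
solve Ax = b  →  x = [-175.3840 -51.6745]
‖b‖ = 1.4142, ‖x‖ = 182.8382
re-solving with b+δb shifts x by Δx of norm 0.6156
dividing the unrounded norms, ‖Δx‖/‖x‖ = 0.0034
so the bound overstates the realised error by a factor of ≈ 258.5722 (computed from the unrounded values)


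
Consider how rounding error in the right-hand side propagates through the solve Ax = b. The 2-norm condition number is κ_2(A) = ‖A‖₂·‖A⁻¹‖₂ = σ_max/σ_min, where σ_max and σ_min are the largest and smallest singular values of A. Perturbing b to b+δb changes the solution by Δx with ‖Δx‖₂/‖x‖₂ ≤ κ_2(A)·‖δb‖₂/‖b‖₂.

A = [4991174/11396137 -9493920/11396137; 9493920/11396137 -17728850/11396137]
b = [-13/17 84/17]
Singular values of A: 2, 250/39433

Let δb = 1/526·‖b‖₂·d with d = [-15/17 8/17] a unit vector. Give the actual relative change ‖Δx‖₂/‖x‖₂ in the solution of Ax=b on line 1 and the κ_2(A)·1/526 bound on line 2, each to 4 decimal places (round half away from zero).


0.0032
0.5997

σ_max = 2, σ_min = 250/39433
condition number: 2 ÷ (250/39433) = 315.4640
bound on ‖Δx‖/‖x‖: κ·ε = 315.4640·1/526 = 0.5997
solve Ax = b  →  x = [418.4671 220.9158]
‖b‖ = 5.0000, ‖x‖ = 473.2002
re-solving with b+δb shifts x by Δx of norm 1.4994
dividing the unrounded norms, ‖Δx‖/‖x‖ = 0.0032
so the bound overstates the realised error by a factor of ≈ 189.2801 (computed from the unrounded values)


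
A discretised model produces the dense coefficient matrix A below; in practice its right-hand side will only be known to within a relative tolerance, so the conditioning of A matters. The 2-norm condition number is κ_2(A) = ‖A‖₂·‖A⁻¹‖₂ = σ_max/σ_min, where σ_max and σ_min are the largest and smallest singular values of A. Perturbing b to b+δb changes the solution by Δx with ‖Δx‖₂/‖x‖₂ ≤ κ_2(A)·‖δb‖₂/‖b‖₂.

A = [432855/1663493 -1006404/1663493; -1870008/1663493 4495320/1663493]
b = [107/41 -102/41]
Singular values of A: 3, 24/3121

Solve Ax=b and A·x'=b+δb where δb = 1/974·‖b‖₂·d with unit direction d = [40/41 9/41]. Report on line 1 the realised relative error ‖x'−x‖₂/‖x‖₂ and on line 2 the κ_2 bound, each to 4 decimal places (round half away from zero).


0.0019
0.4005

from the listed singular values, σ₁ = 3, σ_n = 24/3121
κ = σ_max/σ_min = 3/(24/3121) = 390.1250
bound on ‖Δx‖/‖x‖: κ·ε = 390.1250·1/974 = 0.4005
solve Ax = b  →  x = [240.4615 99.1090]
‖b‖ = 3.6056, ‖x‖ = 260.0853
Δx = A⁻¹·δb where δb = 1/974·3.6056·d; ‖Δx‖ = 0.4814
dividing the unrounded norms, ‖Δx‖/‖x‖ = 0.0019
so the bound overstates the realised error by a factor of ≈ 216.4040 (computed from the unrounded values)


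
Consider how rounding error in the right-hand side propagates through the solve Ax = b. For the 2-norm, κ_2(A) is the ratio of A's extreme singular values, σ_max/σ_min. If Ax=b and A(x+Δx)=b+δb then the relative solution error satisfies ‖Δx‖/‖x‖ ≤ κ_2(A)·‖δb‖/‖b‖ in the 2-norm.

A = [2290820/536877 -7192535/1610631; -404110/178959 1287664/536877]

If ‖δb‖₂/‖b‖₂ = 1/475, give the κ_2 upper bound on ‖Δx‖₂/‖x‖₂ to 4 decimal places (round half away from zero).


AᵀA = [801527300/34391709 -2524761260/103175127; -2524761260/103175127 7953140069/309525381]; tr = 522996061/10673289, det = 240100/10673289
eigenvalues of AᵀA: λ = (tr ± √(tr²−4·det))/2 = 49, 4900/10673289
κ_2(A) = √(λ_max/λ_min) = √(49 / (4900/10673289)) = 326.7000
κ_2(A)·‖δb‖/‖b‖ = 0.6878

0.6878


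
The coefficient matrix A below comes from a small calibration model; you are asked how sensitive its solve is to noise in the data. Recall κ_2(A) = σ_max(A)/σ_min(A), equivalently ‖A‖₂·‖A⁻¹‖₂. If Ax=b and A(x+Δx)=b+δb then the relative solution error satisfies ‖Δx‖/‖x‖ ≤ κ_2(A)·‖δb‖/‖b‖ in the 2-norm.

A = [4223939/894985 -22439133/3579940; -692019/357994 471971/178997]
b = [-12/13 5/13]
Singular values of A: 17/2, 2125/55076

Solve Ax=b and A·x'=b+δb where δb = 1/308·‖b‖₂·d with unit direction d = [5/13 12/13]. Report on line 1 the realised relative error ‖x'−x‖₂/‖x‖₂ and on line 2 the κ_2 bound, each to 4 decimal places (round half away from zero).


from the listed singular values, σ₁ = 17/2, σ_n = 2125/55076
condition number: (17/2) ÷ (2125/55076) = 220.3040
bound on ‖Δx‖/‖x‖: κ·ε = 220.3040·1/308 = 0.7153
solve Ax = b  →  x = [-0.0706 0.0941]
2-norm of b is 1.0000; of x, 0.1176
re-solving with b+δb shifts x by Δx of norm 0.0841
realised ‖Δx‖/‖x‖ = 0.7153
tightness: 0.7153 against a bound of 0.7153; the bound is attained (ratio 1)

0.7153
0.7153


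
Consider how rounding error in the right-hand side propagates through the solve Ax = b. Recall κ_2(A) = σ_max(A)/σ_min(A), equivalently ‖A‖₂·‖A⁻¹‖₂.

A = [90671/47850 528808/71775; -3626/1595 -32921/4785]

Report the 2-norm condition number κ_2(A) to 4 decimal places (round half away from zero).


form AᵀA = [23845801/2722500 60442774/2041875; 60442774/2041875 622462729/6125625] with trace 4327141/39204 and determinant 60025/4356
eigenvalues of AᵀA: λ = (tr ± √(tr²−4·det))/2 = 441/4, 1225/9801
so κ_2 = √((441/4) / (1225/9801)) = 29.7000

29.7000


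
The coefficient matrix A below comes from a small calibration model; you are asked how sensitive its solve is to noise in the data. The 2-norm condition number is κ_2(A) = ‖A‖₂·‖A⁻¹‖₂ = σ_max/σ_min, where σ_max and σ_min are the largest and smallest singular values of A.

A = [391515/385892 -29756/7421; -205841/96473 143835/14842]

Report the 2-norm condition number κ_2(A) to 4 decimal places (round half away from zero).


90.5000

form AᵀA = [4918415809/881139856 -2725546185/110142482; -2725546185/110142482 24230185369/220284964] with trace 60582485/524176 and determinant 3418801/2096704
char-poly roots: 1849/16 and 1849/131044
σ_max=√(1849/16)=(43/4), σ_min=√(1849/131044)=(43/362) → κ = 90.5000


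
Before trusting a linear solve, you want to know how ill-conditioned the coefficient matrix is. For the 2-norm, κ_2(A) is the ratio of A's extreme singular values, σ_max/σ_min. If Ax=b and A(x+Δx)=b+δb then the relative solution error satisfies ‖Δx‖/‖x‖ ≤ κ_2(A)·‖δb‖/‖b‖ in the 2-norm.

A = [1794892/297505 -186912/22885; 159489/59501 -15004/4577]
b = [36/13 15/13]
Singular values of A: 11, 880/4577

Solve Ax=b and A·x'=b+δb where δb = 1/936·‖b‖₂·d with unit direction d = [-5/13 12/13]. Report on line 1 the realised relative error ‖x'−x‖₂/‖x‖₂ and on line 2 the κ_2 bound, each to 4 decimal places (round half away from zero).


0.0611
0.0611

σ_max = 11, σ_min = 880/4577
κ_2(A) = 11 / (880/4577) = 57.2125
perturbation bound = 57.2125·1/936 = 0.0611
solve Ax = b  →  x = [0.1636 -0.2182]
2-norm of b is 3.0000; of x, 0.2727
Δx = A⁻¹·δb where δb = 1/936·3.0000·d; ‖Δx‖ = 0.0167
realised ‖Δx‖/‖x‖ = 0.0611
so the bound is sharp here: realised error equals the bound


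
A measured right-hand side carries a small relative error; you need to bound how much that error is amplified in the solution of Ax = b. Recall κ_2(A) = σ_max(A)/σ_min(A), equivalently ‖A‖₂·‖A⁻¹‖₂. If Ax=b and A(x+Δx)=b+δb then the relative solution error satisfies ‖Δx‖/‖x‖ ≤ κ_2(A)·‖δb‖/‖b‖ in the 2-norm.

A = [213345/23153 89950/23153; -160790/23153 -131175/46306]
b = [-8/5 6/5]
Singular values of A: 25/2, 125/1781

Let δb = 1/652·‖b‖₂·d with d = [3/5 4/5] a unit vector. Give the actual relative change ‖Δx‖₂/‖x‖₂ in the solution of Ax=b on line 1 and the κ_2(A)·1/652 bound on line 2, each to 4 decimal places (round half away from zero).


0.2732
0.2732

largest singular value 25/2, smallest 125/1781
κ = σ_max/σ_min = (25/2)/(125/1781) = 178.1000
worst-case relative error ≤ 178.1000 × 1/652 = 0.2732
solve Ax = b  →  x = [-0.1477 -0.0615]
‖b‖₂ = 2.0000 and ‖x‖₂ = 0.1600
re-solving with b+δb shifts x by Δx of norm 0.0437
dividing the unrounded norms, ‖Δx‖/‖x‖ = 0.2732
realised/bound = 1 exactly: the bound is attained for this b and d


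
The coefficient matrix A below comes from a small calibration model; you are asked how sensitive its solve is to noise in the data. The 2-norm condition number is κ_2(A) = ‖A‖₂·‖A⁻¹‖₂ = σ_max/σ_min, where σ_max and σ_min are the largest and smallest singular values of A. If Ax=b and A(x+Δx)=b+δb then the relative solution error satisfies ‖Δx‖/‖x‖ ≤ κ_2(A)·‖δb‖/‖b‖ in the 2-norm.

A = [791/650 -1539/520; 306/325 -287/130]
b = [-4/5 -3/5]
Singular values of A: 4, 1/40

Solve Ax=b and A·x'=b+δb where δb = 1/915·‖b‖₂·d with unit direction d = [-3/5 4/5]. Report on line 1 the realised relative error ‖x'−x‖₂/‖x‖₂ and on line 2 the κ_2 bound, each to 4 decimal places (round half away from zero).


0.1749
0.1749

from the listed singular values, σ₁ = 4, σ_n = 1/40
condition number: 4 ÷ (1/40) = 160.0000
bound on ‖Δx‖/‖x‖: κ·ε = 160.0000·1/915 = 0.1749
solve Ax = b  →  x = [-0.0962 0.2308]
‖b‖₂ = 1.0000 and ‖x‖₂ = 0.2500
Δx = A⁻¹·δb where δb = 1/915·1.0000·d; ‖Δx‖ = 0.0437
realised ‖Δx‖/‖x‖ = 0.1749
realised/bound = 1 exactly: the bound is attained for this b and d


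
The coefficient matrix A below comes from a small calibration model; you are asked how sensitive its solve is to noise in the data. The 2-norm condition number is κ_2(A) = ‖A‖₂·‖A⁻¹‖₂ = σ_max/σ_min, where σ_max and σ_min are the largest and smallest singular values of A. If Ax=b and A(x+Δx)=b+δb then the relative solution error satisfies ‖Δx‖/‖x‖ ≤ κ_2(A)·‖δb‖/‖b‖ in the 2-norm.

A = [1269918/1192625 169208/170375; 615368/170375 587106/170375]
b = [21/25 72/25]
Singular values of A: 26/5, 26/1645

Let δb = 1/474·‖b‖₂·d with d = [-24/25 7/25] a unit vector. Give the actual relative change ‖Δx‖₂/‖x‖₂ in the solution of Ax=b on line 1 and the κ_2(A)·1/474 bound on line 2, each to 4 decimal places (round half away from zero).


largest singular value 26/5, smallest 26/1645
κ = σ_max/σ_min = (26/5)/(26/1645) = 329.0000
worst-case relative error ≤ 329.0000 × 1/474 = 0.6941
solve Ax = b  →  x = [0.4178 0.3979]
‖b‖₂ = 3.0000 and ‖x‖₂ = 0.5769
with δb = [-0.0061 0.0018], A·Δx = δb → ‖Δx‖ = 0.4004
dividing the unrounded norms, ‖Δx‖/‖x‖ = 0.6941
so the bound is sharp here: realised error equals the bound

0.6941
0.6941


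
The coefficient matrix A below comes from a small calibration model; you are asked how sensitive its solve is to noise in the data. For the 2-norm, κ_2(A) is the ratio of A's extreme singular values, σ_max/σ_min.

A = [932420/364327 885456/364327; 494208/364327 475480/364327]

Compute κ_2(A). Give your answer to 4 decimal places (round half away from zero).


369.5000

M = AᵀA = [3853455376/459287761 3669906240/459287761; 3669906240/459287761 3495202624/459287761]. tr(M)=8738000/546121, det(M)=1024/546121
λ_max, λ_min = (8738000/546121 ± √76350407088384/298248146641)/2 = 16, 64/546121
so κ_2 = √(16 / (64/546121)) = 369.5000


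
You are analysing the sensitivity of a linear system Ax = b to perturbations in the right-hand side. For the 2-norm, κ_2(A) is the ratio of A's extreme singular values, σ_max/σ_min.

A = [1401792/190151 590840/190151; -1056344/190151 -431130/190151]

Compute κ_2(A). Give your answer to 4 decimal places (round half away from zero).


form AᵀA = [236991035200/2781338677 98742798000/2781338677; 98742798000/2781338677 41151152500/2781338677] with trace 21395552900/213949129 and determinant 64000000/213949129
char-poly roots: 100 and 640000/213949129
κ = σ_max/σ_min = 10/(800/14627) = 182.8375

182.8375


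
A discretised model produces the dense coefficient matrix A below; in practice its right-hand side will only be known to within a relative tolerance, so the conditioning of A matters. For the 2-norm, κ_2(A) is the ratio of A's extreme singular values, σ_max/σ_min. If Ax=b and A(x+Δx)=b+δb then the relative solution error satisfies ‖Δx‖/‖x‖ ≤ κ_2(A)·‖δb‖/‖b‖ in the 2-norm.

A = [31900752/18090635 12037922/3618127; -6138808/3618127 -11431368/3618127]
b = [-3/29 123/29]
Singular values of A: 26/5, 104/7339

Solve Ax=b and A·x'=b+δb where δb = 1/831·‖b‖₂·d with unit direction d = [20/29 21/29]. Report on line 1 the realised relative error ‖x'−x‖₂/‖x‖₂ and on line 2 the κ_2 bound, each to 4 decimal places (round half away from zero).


from the listed singular values, σ₁ = 26/5, σ_n = 104/7339
condition number: (26/5) ÷ (104/7339) = 366.9500
worst-case relative error ≤ 366.9500 × 1/831 = 0.4416
solve Ax = b  →  x = [-187.0673 99.1154]
2-norm of b is 4.2426; of x, 211.7027
with δb = [0.0035 0.0037], A·Δx = δb → ‖Δx‖ = 0.3603
realised ‖Δx‖/‖x‖ = 0.0017
realised/bound (from unrounded values) ≈ 0.0039

0.0017
0.4416


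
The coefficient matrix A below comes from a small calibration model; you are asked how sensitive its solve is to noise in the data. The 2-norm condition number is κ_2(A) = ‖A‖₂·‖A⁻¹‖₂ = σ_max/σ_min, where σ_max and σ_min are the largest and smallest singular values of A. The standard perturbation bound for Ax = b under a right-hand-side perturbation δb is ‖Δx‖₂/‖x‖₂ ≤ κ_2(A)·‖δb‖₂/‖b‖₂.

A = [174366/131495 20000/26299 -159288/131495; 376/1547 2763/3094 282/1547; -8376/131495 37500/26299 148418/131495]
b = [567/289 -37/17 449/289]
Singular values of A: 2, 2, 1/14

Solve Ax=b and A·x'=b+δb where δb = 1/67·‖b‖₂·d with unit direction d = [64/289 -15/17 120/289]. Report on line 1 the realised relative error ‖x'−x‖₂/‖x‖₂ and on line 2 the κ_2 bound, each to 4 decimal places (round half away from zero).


σ_max = 2, σ_min = 1/14
κ_2(A) = 2 / (1/14) = 28.0000
worst-case relative error ≤ 28.0000 × 1/67 = 0.4179
solve Ax = b  →  x = [31.4692 -15.6923 22.9769]
2-norm of b is 3.3166; of x, 42.0060
δb = ε·‖b‖·d = [0.0110 -0.0437 0.0206]; solving A·Δx = δb gives ‖Δx‖ = 0.6930
realised ‖Δx‖/‖x‖ = 0.0165
so the bound overstates the realised error by a factor of ≈ 25.3305 (computed from the unrounded values)

0.0165
0.4179


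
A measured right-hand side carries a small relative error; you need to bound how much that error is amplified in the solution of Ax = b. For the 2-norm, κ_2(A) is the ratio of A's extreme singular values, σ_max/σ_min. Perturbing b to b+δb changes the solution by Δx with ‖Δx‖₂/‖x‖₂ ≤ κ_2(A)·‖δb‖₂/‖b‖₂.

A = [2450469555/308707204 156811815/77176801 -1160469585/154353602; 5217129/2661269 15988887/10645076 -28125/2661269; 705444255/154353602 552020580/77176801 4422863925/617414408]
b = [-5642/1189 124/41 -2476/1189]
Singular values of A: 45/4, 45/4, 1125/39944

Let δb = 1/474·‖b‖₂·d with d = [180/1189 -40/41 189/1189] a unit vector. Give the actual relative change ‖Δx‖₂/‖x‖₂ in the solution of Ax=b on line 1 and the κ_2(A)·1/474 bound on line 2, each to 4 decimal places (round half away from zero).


0.0032
0.8427

largest singular value 45/4, smallest 1125/39944
condition number: (45/4) ÷ (1125/39944) = 399.4400
bound on ‖Δx‖/‖x‖: κ·ε = 399.4400·1/474 = 0.8427
solve Ax = b  →  x = [-78.9844 104.7200 -54.4602]
2-norm of b is 6.0000; of x, 142.0237
re-solving with b+δb shifts x by Δx of norm 0.4494
realised ‖Δx‖/‖x‖ = 0.0032
so the bound overstates the realised error by a factor of ≈ 266.2944 (computed from the unrounded values)


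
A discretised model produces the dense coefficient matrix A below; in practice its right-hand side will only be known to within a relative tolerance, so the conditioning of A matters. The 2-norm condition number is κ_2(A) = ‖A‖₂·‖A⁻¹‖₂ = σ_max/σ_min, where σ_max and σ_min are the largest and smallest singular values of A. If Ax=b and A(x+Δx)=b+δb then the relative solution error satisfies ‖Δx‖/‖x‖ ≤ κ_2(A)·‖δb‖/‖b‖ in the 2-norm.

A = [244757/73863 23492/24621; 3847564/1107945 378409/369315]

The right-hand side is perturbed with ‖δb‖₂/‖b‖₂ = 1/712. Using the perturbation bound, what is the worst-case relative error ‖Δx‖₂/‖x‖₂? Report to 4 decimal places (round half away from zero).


M = AᵀA = [33629722081/1459622025 3269518336/486540675; 3269518336/486540675 317913241/162180225]. tr(M)=1459637650/58384881, det(M)=390625/58384881
solving λ² − 1459637650/58384881·λ + 390625/58384881 = 0 gives λ = 25, 15625/58384881
κ = σ_max/σ_min = 5/(125/7641) = 305.6400
bound on ‖Δx‖/‖x‖: κ·ε = 305.6400·1/712 = 0.4293

0.4293
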